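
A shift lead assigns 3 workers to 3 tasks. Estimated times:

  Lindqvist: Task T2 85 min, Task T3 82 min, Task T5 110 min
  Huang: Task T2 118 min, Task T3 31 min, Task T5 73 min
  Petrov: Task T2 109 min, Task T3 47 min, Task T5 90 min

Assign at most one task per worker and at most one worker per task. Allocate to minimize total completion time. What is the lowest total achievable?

Minimum total: 205 min

Treat this as an assignment problem: match each worker to one task.
Optimal: Lindqvist→Task T2 (85 min), Huang→Task T5 (73 min), Petrov→Task T3 (47 min) — total 85+73+47 = 205 min.
Column-greedy (each task in turn goes to its cheapest remaining worker) gives 206 min, worse by 1.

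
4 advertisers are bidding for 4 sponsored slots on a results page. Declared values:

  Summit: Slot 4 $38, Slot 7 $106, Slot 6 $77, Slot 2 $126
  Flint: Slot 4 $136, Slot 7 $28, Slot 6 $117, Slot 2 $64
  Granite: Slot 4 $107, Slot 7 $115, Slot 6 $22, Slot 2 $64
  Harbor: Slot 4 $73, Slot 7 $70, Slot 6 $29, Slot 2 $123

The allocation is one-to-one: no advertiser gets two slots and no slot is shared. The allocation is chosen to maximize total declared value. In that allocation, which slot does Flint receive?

Optimal: Summit→Slot 7 ($106), Flint→Slot 6 ($117), Granite→Slot 4 ($107), Harbor→Slot 2 ($123) — total 106+117+107+123 = $453.
Flint's own top slot is Slot 4 ($136), but forcing Flint→Slot 4 and reassigning the rest optimally gives only $451 — worse by 2.

Flint receives Slot 6.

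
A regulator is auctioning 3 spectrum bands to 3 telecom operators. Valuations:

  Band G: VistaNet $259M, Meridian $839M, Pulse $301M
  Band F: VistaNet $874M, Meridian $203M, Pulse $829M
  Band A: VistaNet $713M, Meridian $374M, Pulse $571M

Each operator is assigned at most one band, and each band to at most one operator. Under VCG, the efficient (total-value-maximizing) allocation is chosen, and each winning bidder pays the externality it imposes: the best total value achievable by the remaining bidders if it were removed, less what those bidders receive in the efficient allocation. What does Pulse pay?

Efficient allocation: VistaNet→Band A ($713M), Meridian→Band G ($839M), Pulse→Band F ($829M); total welfare W = $2381M.
Pulse receives Band F at value $829M, so the others get W − 829 = $1552M.
Without Pulse: best allocation of the remaining 2 bidders over all 3 bands is VistaNet→Band F ($874M), Meridian→Band G ($839M), total $1713M.
VCG payment = (others' best without Pulse) − (others' welfare with Pulse) = 1713 − 1552 = $161M.

Pulse pays $161M.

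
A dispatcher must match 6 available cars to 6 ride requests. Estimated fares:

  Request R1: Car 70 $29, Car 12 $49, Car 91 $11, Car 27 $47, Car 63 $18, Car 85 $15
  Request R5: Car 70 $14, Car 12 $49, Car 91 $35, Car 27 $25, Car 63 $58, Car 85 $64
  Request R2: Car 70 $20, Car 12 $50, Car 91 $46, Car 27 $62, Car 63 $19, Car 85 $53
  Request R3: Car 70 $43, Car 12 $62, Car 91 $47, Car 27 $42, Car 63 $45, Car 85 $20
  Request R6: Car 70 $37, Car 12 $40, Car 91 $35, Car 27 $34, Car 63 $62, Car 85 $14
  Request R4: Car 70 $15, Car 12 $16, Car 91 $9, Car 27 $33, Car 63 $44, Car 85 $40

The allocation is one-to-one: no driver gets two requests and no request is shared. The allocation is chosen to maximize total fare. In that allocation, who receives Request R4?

Car 63 receives Request R4.

Optimal: Car 70→Request R6 ($37), Car 12→Request R1 ($49), Car 91→Request R3 ($47), Car 27→Request R2 ($62), Car 63→Request R4 ($44), Car 85→Request R5 ($64) — total 37+49+47+62+44+64 = $303.
Max-entry greedy (repeatedly take the single best remaining cell) gives $288, worse by 15.
Next-best assignment: Car 70→Request R6, Car 12→Request R3, Car 91→Request R2, Car 27→Request R1, Car 63→Request R4, Car 85→Request R5 = $300.
Car 63's own top request is Request R6 ($62), but forcing Car 63→Request R6 and reassigning the rest optimally gives only $299 — worse by 4.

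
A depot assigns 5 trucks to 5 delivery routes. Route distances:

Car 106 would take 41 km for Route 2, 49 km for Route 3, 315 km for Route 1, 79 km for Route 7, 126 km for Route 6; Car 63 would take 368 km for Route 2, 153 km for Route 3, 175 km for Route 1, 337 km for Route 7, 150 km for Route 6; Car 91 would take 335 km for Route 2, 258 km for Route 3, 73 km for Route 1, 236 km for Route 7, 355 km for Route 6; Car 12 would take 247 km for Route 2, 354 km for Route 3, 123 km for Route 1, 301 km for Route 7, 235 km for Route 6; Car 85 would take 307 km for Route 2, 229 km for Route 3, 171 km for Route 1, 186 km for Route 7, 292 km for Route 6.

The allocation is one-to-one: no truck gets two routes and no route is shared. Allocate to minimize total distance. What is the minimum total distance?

Optimal: Car 106→Route 2 (41 km), Car 63→Route 3 (153 km), Car 91→Route 1 (73 km), Car 12→Route 6 (235 km), Car 85→Route 7 (186 km) — total 41+153+73+235+186 = 688 km.
Min-entry greedy (repeatedly take the single cheapest remaining cell) gives 804 km, worse by 116.
No other one-to-one assignment undercuts 688 km.

Minimum total: 688 km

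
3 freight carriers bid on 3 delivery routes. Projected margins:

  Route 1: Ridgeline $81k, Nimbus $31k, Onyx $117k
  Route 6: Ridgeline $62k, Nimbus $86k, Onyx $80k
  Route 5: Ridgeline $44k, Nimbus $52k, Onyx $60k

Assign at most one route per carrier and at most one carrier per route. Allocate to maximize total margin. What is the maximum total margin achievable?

This is the linear assignment problem.
Optimal: Ridgeline→Route 5 ($44k), Nimbus→Route 6 ($86k), Onyx→Route 1 ($117k) — total 44+86+117 = $247k.
Row-greedy (each carrier in turn takes its best remaining route) gives $227k, worse by 20.

Max total: $247k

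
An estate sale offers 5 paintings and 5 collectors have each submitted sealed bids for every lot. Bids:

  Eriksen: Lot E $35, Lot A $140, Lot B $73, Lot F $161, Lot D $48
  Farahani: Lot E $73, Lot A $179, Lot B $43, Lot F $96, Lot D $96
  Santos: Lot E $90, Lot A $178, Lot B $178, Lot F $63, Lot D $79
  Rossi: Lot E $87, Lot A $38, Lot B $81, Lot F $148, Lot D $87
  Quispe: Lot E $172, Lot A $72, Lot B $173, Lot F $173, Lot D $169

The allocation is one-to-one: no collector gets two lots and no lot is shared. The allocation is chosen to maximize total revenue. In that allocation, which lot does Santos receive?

Optimal: Eriksen→Lot F ($161), Farahani→Lot A ($179), Santos→Lot B ($178), Rossi→Lot D ($87), Quispe→Lot E ($172) — total 161+179+178+87+172 = $777.
Row-greedy (each collector in turn takes its best remaining lot) gives $774, worse by 3.
Checked against all permutations: $777 is optimal.
Santos's own top lot is Lot A ($178), but forcing Santos→Lot A and reassigning the rest optimally gives only $695 — worse by 82.

Santos receives Lot B.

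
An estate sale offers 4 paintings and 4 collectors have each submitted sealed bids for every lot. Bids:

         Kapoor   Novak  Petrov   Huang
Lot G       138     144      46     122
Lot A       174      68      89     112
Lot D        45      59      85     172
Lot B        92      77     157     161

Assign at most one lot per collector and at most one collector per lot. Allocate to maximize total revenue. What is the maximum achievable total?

Max total: $647

Optimal: Kapoor→Lot A ($174), Novak→Lot G ($144), Petrov→Lot B ($157), Huang→Lot D ($172) — total 174+144+157+172 = $647.
Every other assignment is strictly worse.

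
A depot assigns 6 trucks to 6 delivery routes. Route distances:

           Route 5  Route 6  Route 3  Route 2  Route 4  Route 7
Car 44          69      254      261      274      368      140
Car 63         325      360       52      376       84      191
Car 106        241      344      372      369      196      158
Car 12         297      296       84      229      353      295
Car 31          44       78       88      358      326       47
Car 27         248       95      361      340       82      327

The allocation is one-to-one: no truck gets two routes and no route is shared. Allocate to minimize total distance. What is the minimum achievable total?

Minimum total: 668 km

This is a one-to-one assignment (minimum-cost bipartite matching).
Optimal: Car 44→Route 5 (69 km), Car 63→Route 3 (52 km), Car 106→Route 7 (158 km), Car 12→Route 2 (229 km), Car 31→Route 6 (78 km), Car 27→Route 4 (82 km) — total 69+52+158+229+78+82 = 668 km.
Min-entry greedy (repeatedly take the single cheapest remaining cell) gives 891 km, worse by 223.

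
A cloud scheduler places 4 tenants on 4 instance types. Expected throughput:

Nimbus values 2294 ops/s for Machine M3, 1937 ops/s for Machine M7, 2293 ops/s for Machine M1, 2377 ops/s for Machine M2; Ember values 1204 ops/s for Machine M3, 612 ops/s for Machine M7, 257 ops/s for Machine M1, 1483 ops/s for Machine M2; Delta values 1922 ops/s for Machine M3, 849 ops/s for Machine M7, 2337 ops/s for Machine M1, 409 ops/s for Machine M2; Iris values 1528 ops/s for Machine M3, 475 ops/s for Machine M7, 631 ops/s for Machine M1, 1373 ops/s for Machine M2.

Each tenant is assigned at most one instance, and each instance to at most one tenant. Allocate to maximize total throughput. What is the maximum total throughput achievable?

Maximum total: 7285 ops/s

Treat this as an assignment problem: match each tenant to one instance.
Optimal: Nimbus→Machine M7 (1937 ops/s), Ember→Machine M2 (1483 ops/s), Delta→Machine M1 (2337 ops/s), Iris→Machine M3 (1528 ops/s) — total 1937+1483+2337+1528 = 7285 ops/s.
Row-greedy (each tenant in turn takes its best remaining instance) gives 6393 ops/s, worse by 892.
Next-best assignment: Nimbus→Machine M2, Ember→Machine M7, Delta→Machine M1, Iris→Machine M3 = 6854 ops/s.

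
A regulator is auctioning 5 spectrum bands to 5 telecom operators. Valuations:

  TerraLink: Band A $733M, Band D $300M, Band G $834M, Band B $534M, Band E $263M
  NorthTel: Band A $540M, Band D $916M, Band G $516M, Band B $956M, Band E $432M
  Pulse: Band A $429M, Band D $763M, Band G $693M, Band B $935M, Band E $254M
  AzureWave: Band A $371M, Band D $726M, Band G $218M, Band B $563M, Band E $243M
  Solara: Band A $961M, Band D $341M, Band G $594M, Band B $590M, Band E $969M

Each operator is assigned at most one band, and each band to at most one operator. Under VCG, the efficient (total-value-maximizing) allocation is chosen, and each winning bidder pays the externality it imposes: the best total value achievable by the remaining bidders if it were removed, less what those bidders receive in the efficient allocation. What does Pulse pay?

Efficient allocation: TerraLink→Band A ($733M), NorthTel→Band B ($956M), Pulse→Band G ($693M), AzureWave→Band D ($726M), Solara→Band E ($969M); total welfare W = $4077M.
Pulse receives Band G at value $693M, so the others get W − 693 = $3384M.
Without Pulse: best allocation of the remaining 4 bidders over all 5 bands is TerraLink→Band G ($834M), NorthTel→Band B ($956M), AzureWave→Band D ($726M), Solara→Band E ($969M), total $3485M.
VCG payment = (others' best without Pulse) − (others' welfare with Pulse) = 3485 − 3384 = $101M.

Pulse pays $101M.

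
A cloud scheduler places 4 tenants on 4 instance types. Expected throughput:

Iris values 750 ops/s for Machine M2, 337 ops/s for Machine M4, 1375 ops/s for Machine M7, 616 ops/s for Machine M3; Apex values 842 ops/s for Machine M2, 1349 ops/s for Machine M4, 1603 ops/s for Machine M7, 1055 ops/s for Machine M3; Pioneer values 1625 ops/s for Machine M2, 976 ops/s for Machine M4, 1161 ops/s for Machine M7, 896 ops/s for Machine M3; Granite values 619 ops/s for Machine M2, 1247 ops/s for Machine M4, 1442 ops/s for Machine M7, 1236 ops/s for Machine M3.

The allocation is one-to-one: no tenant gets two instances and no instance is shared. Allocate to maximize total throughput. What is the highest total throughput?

Optimal: Iris→Machine M7 (1375 ops/s), Apex→Machine M4 (1349 ops/s), Pioneer→Machine M2 (1625 ops/s), Granite→Machine M3 (1236 ops/s) — total 1375+1349+1625+1236 = 5585 ops/s.
Max-entry greedy (repeatedly take the single best remaining cell) gives 5091 ops/s, worse by 494.
Swapping Granite↔Apex (Granite→Machine M4 1247 ops/s, Apex→Machine M3 1055 ops/s) loses 283.
Every other assignment is strictly worse.

Maximum total: 5585 ops/s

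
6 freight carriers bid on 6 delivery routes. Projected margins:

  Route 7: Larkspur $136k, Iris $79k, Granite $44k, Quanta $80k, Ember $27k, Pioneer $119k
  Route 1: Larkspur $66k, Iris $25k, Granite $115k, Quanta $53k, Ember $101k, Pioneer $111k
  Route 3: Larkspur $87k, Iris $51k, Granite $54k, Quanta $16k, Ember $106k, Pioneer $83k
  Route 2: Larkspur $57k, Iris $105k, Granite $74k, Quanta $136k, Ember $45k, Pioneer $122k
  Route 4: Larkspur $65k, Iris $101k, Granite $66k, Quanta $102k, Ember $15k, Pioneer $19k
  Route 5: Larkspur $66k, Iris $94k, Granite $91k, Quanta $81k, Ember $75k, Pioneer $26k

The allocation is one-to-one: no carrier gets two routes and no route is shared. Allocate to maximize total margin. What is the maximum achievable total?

Optimal: Larkspur→Route 7 ($136k), Iris→Route 4 ($101k), Granite→Route 5 ($91k), Quanta→Route 2 ($136k), Ember→Route 3 ($106k), Pioneer→Route 1 ($111k) — total 136+101+91+136+106+111 = $681k.
Row-greedy (each carrier in turn takes its best remaining route) gives $590k, worse by 91.
Next-best assignment: Larkspur→Route 7, Iris→Route 5, Granite→Route 1, Quanta→Route 4, Ember→Route 3, Pioneer→Route 2 = $675k.
No other one-to-one assignment exceeds $681k.

Maximum total: $681k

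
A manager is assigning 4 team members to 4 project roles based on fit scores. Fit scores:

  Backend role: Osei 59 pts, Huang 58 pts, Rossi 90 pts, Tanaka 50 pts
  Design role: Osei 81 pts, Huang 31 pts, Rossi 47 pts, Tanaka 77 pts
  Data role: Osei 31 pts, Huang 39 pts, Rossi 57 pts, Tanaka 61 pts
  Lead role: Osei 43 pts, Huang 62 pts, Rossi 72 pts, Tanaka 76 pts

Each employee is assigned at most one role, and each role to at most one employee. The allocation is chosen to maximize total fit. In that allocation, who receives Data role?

Tanaka receives Data role.

Optimal: Osei→Design role (81 pts), Huang→Lead role (62 pts), Rossi→Backend role (90 pts), Tanaka→Data role (61 pts) — total 81+62+90+61 = 294 pts.
Max-entry greedy (repeatedly take the single best remaining cell) gives 286 pts, worse by 8.
Swapping Tanaka↔Osei (Tanaka→Design role 77 pts, Osei→Data role 31 pts) loses 34.
Every other assignment is strictly worse.
Tanaka's own top role is Design role (77 pts), but forcing Tanaka→Design role and reassigning the rest optimally gives only 260 pts — worse by 34.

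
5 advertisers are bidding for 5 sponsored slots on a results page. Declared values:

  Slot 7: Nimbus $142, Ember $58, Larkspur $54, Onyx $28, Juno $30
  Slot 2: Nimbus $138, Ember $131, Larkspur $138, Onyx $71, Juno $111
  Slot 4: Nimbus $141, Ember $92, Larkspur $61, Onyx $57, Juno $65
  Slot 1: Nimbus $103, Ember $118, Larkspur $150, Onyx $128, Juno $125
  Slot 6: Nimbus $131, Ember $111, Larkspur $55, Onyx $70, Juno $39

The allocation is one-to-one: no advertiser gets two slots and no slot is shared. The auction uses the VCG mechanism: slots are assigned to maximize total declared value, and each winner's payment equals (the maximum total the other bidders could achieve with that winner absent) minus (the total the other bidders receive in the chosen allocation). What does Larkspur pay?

Efficient allocation: Nimbus→Slot 7 ($142), Ember→Slot 6 ($111), Larkspur→Slot 2 ($138), Onyx→Slot 1 ($128), Juno→Slot 4 ($65); total welfare W = $584.
Larkspur receives Slot 2 at value $138, so the others get W − 138 = $446.
Without Larkspur: best allocation of the remaining 4 bidders over all 5 slots is Nimbus→Slot 7 ($142), Ember→Slot 6 ($111), Onyx→Slot 1 ($128), Juno→Slot 2 ($111), total $492.
VCG payment = (others' best without Larkspur) − (others' welfare with Larkspur) = 492 − 446 = $46.

Larkspur pays $46.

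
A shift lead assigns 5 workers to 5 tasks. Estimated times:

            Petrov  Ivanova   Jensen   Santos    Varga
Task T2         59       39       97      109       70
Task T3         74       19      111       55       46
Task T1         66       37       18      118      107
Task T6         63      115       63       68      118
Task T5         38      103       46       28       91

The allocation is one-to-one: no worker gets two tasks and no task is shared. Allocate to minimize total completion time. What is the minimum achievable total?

Optimal: Petrov→Task T6 (63 min), Ivanova→Task T2 (39 min), Jensen→Task T1 (18 min), Santos→Task T5 (28 min), Varga→Task T3 (46 min) — total 63+39+18+28+46 = 194 min.
Min-entry greedy (repeatedly take the single cheapest remaining cell) gives 242 min, worse by 48.
Swapping Jensen↔Ivanova (Jensen→Task T2 97 min, Ivanova→Task T1 37 min) adds 77.
Every other assignment is strictly worse.

Minimum total: 194 min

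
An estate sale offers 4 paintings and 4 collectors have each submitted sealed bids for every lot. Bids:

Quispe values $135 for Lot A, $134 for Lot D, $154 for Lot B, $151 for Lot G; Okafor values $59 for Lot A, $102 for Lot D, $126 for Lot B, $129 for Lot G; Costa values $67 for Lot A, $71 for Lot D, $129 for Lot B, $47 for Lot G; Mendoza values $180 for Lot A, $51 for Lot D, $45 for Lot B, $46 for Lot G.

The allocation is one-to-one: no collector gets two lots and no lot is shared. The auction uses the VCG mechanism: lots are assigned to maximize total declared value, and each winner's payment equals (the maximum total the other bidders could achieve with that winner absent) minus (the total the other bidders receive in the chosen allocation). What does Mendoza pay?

Efficient allocation: Quispe→Lot D ($134), Okafor→Lot G ($129), Costa→Lot B ($129), Mendoza→Lot A ($180); total welfare W = $572.
Mendoza receives Lot A at value $180, so the others get W − 180 = $392.
Without Mendoza: best allocation of the remaining 3 bidders over all 4 lots is Quispe→Lot A ($135), Okafor→Lot G ($129), Costa→Lot B ($129), total $393.
VCG payment = (others' best without Mendoza) − (others' welfare with Mendoza) = 393 − 392 = $1.

Mendoza pays $1.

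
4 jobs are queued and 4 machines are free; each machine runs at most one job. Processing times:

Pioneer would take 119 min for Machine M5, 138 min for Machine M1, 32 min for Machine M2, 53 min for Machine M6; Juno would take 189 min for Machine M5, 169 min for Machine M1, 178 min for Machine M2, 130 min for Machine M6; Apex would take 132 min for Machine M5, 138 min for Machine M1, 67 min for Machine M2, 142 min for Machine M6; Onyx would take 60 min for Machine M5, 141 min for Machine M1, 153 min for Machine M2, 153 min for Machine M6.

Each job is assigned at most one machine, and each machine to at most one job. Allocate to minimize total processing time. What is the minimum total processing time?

Minimum total: 349 min

Optimal: Pioneer→Machine M6 (53 min), Juno→Machine M1 (169 min), Apex→Machine M2 (67 min), Onyx→Machine M5 (60 min) — total 53+169+67+60 = 349 min.
Column-greedy (each machine in turn goes to its cheapest remaining job) gives 395 min, worse by 46.
Swapping Apex↔Juno (Apex→Machine M1 138 min, Juno→Machine M2 178 min) adds 80.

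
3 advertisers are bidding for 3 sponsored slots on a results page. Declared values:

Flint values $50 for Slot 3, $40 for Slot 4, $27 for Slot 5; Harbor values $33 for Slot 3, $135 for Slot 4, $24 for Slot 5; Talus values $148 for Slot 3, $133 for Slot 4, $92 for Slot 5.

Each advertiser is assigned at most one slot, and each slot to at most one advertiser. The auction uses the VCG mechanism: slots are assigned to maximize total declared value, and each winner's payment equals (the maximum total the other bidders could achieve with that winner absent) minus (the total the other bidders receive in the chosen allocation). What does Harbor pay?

Harbor pays $13.

Efficient allocation: Flint→Slot 5 ($27), Harbor→Slot 4 ($135), Talus→Slot 3 ($148); total welfare W = $310.
Harbor receives Slot 4 at value $135, so the others get W − 135 = $175.
Without Harbor: best allocation of the remaining 2 bidders over all 3 slots is Flint→Slot 4 ($40), Talus→Slot 3 ($148), total $188.
VCG payment = (others' best without Harbor) − (others' welfare with Harbor) = 188 − 175 = $13.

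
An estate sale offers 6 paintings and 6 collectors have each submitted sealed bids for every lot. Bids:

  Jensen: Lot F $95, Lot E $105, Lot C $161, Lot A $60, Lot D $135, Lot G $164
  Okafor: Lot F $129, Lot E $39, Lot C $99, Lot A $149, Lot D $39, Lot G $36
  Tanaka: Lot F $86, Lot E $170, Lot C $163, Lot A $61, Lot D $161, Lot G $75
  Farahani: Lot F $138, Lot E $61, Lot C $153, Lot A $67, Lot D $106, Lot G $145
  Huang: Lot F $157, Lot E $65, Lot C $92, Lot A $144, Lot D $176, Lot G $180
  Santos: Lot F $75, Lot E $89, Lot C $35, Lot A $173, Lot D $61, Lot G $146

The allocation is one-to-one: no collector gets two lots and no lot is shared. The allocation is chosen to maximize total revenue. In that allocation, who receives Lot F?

This is the linear assignment problem.
Optimal: Jensen→Lot G ($164), Okafor→Lot F ($129), Tanaka→Lot E ($170), Farahani→Lot C ($153), Huang→Lot D ($176), Santos→Lot A ($173) — total 164+129+170+153+176+173 = $965.
Row-greedy (each collector in turn takes its best remaining lot) gives $887, worse by 78.
Swapping Jensen↔Okafor (Jensen→Lot F $95, Okafor→Lot G $36) loses 162.
Okafor's own top lot is Lot A ($149), but forcing Okafor→Lot A and reassigning the rest optimally gives only $940 — worse by 25.

Okafor receives Lot F.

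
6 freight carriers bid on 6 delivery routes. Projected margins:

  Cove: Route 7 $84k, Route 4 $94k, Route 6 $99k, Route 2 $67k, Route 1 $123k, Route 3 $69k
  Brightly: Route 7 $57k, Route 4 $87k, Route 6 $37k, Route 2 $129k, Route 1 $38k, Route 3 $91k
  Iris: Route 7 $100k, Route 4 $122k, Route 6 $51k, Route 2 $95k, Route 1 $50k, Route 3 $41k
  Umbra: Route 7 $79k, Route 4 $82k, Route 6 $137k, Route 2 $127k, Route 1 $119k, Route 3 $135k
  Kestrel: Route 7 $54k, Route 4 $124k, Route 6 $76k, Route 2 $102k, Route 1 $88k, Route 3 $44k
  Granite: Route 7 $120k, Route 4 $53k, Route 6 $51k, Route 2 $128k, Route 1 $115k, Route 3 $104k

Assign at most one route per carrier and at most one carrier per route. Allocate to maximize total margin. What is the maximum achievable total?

Maximum total: $717k

This is a one-to-one assignment (maximum-weight bipartite matching).
Optimal: Cove→Route 1 ($123k), Brightly→Route 2 ($129k), Iris→Route 7 ($100k), Umbra→Route 6 ($137k), Kestrel→Route 4 ($124k), Granite→Route 3 ($104k) — total 123+129+100+137+124+104 = $717k.
Column-greedy (each route in turn goes to its best remaining carrier) gives $674k, worse by 43.
Next-best assignment: Cove→Route 1, Brightly→Route 2, Iris→Route 4, Umbra→Route 3, Kestrel→Route 6, Granite→Route 7 = $705k.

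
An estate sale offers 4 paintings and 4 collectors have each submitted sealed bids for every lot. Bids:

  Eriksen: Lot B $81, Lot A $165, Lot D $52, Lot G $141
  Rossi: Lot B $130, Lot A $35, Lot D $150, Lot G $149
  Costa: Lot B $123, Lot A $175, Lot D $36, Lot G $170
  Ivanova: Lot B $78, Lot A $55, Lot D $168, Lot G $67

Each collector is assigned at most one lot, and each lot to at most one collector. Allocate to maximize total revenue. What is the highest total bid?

Optimal: Eriksen→Lot A ($165), Rossi→Lot B ($130), Costa→Lot G ($170), Ivanova→Lot D ($168) — total 165+130+170+168 = $633.
Row-greedy (each collector in turn takes its best remaining lot) gives $563, worse by 70.
Every other assignment is strictly worse.

Max total: $633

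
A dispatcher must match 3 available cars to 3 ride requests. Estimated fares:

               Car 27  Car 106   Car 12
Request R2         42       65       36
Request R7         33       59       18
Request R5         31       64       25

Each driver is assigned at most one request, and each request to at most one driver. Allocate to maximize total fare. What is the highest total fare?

Max total: $133

Optimal: Car 27→Request R7 ($33), Car 106→Request R5 ($64), Car 12→Request R2 ($36) — total 33+64+36 = $133.
Max-entry greedy (repeatedly take the single best remaining cell) gives $123, worse by 10.
Swapping Car 106↔Car 12 (Car 106→Request R2 $65, Car 12→Request R5 $25) loses 10.
Checked against all permutations: $133 is optimal.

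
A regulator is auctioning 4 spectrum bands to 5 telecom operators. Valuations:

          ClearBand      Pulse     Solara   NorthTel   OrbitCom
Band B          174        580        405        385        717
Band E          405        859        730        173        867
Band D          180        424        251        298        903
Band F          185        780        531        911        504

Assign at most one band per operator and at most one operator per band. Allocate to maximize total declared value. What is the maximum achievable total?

Max total: $3124M

Treat this as an assignment problem: match each operator to one band.
Optimal: Pulse→Band B ($580M), Solara→Band E ($730M), OrbitCom→Band D ($903M), NorthTel→Band F ($911M) — total 580+730+903+911 = $3124M.
Max-entry greedy (repeatedly take the single best remaining cell) gives $3078M, worse by 46.
Swapping Pulse↔OrbitCom (Pulse→Band D $424M, OrbitCom→Band B $717M) loses 342.
No other one-to-one assignment exceeds $3124M.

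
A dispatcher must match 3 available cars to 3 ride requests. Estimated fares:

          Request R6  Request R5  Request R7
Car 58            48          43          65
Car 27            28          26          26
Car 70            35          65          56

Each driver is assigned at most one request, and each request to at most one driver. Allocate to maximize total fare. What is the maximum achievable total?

Optimal: Car 58→Request R7 ($65), Car 27→Request R6 ($28), Car 70→Request R5 ($65) — total 65+28+65 = $158.
Column-greedy (each request in turn goes to its best remaining driver) gives $139, worse by 19.
Checked against all permutations: $158 is optimal.

Max total: $158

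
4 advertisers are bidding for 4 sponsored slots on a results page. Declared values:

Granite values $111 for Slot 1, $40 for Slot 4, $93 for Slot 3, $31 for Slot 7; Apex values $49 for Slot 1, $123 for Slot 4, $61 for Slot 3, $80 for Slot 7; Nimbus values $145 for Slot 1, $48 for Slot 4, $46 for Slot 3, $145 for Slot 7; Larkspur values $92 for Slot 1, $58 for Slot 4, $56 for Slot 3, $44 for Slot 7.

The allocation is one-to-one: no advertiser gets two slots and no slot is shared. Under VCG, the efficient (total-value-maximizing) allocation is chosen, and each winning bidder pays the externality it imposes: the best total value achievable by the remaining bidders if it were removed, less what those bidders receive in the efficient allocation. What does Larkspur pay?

Efficient allocation: Granite→Slot 3 ($93), Apex→Slot 4 ($123), Nimbus→Slot 7 ($145), Larkspur→Slot 1 ($92); total welfare W = $453.
Larkspur receives Slot 1 at value $92, so the others get W − 92 = $361.
Without Larkspur: best allocation of the remaining 3 bidders over all 4 slots is Granite→Slot 1 ($111), Apex→Slot 4 ($123), Nimbus→Slot 7 ($145), total $379.
VCG payment = (others' best without Larkspur) − (others' welfare with Larkspur) = 379 − 361 = $18.

Larkspur pays $18.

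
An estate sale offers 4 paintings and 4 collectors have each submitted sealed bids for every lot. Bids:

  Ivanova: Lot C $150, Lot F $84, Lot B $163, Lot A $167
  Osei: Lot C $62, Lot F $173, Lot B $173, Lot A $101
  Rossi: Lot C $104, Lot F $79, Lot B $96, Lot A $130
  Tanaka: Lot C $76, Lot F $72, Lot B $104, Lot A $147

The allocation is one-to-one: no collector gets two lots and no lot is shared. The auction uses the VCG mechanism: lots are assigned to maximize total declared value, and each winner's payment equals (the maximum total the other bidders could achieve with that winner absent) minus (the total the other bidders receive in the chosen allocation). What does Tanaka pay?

Efficient allocation: Ivanova→Lot B ($163), Osei→Lot F ($173), Rossi→Lot C ($104), Tanaka→Lot A ($147); total welfare W = $587.
Tanaka receives Lot A at value $147, so the others get W − 147 = $440.
Without Tanaka: best allocation of the remaining 3 bidders over all 4 lots is Ivanova→Lot B ($163), Osei→Lot F ($173), Rossi→Lot A ($130), total $466.
VCG payment = (others' best without Tanaka) − (others' welfare with Tanaka) = 466 − 440 = $26.

Tanaka pays $26.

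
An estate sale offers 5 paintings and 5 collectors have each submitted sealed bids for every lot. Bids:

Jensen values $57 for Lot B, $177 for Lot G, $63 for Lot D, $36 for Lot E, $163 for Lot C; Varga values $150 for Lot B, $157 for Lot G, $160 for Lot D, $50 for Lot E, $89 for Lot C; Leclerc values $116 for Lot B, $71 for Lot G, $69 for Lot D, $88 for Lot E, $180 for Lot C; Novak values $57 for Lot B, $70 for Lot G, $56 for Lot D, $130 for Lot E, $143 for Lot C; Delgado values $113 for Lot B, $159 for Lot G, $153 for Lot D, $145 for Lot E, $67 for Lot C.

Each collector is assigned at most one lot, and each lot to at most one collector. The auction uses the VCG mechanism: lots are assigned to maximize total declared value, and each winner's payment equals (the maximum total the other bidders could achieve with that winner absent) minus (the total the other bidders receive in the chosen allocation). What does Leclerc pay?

Leclerc pays $15.

Efficient allocation: Jensen→Lot G ($177), Varga→Lot B ($150), Leclerc→Lot C ($180), Novak→Lot E ($130), Delgado→Lot D ($153); total welfare W = $790.
Leclerc receives Lot C at value $180, so the others get W − 180 = $610.
Without Leclerc: best allocation of the remaining 4 bidders over all 5 lots is Jensen→Lot G ($177), Varga→Lot D ($160), Novak→Lot C ($143), Delgado→Lot E ($145), total $625.
VCG payment = (others' best without Leclerc) − (others' welfare with Leclerc) = 625 − 610 = $15.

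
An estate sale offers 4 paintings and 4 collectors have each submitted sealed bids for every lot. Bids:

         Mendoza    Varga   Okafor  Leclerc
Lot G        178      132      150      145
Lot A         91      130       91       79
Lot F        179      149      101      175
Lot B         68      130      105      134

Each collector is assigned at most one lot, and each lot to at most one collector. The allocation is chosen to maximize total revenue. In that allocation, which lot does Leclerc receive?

Treat this as an assignment problem: match each collector to one lot.
Optimal: Mendoza→Lot F ($179), Varga→Lot A ($130), Okafor→Lot G ($150), Leclerc→Lot B ($134) — total 179+130+150+134 = $593.
Row-greedy (each collector in turn takes its best remaining lot) gives $495, worse by 98.
Next-best assignment: Mendoza→Lot G, Varga→Lot A, Okafor→Lot B, Leclerc→Lot F = $588.
Leclerc's own top lot is Lot F ($175), but forcing Leclerc→Lot F and reassigning the rest optimally gives only $588 — worse by 5.

Leclerc receives Lot B.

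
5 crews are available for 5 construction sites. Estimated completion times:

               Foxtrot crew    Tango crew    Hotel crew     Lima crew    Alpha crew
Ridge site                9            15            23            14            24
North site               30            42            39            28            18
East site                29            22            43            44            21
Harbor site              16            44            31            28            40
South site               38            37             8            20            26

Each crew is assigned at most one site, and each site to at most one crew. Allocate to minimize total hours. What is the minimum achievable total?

Min total: 78 hours

Treat this as an assignment problem: match each crew to one site.
Optimal: Foxtrot crew→Harbor site (16 hours), Tango crew→East site (22 hours), Hotel crew→South site (8 hours), Lima crew→Ridge site (14 hours), Alpha crew→North site (18 hours) — total 16+22+8+14+18 = 78 hours.
Column-greedy (each site in turn goes to its cheapest remaining crew) gives 85 hours, worse by 7.
Next-best assignment: Foxtrot crew→Ridge site, Tango crew→East site, Hotel crew→South site, Lima crew→Harbor site, Alpha crew→North site = 85 hours.
Every other assignment is strictly worse.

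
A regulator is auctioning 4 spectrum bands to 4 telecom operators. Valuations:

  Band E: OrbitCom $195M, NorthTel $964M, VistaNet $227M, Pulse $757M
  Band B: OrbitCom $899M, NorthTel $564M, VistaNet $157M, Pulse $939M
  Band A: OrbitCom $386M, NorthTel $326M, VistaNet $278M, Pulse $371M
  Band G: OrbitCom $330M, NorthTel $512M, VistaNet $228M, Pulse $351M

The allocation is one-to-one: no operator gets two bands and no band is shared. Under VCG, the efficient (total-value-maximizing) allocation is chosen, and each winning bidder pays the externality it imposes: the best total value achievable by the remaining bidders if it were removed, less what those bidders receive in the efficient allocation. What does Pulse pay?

Pulse pays $563M.

Efficient allocation: OrbitCom→Band A ($386M), NorthTel→Band E ($964M), VistaNet→Band G ($228M), Pulse→Band B ($939M); total welfare W = $2517M.
Pulse receives Band B at value $939M, so the others get W − 939 = $1578M.
Without Pulse: best allocation of the remaining 3 bidders over all 4 bands is OrbitCom→Band B ($899M), NorthTel→Band E ($964M), VistaNet→Band A ($278M), total $2141M.
VCG payment = (others' best without Pulse) − (others' welfare with Pulse) = 2141 − 1578 = $563M.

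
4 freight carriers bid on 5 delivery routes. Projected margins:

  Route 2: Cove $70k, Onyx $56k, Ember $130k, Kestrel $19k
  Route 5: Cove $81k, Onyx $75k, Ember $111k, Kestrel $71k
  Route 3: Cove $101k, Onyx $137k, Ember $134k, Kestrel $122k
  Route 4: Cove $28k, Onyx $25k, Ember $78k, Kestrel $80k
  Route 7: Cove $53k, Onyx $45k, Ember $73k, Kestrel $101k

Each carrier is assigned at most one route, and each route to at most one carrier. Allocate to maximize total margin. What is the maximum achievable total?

Maximum total: $449k

Treat this as an assignment problem: match each carrier to one route.
Optimal: Cove→Route 5 ($81k), Onyx→Route 3 ($137k), Ember→Route 2 ($130k), Kestrel→Route 7 ($101k) — total 81+137+130+101 = $449k.
Row-greedy (each carrier in turn takes its best remaining route) gives $407k, worse by 42.
Swapping Ember↔Kestrel (Ember→Route 7 $73k, Kestrel→Route 2 $19k) loses 139.
Every other assignment is strictly worse.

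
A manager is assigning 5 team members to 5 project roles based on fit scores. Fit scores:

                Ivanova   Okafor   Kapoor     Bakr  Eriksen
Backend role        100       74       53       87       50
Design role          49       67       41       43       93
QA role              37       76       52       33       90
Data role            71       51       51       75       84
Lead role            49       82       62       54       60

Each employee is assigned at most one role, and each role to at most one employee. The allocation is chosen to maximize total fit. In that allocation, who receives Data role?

Optimal: Ivanova→Backend role (100 pts), Okafor→QA role (76 pts), Kapoor→Lead role (62 pts), Bakr→Data role (75 pts), Eriksen→Design role (93 pts) — total 100+76+62+75+93 = 406 pts.
Max-entry greedy (repeatedly take the single best remaining cell) gives 402 pts, worse by 4.
Swapping Kapoor↔Eriksen (Kapoor→Design role 41 pts, Eriksen→Lead role 60 pts) loses 54.
Bakr's own top role is Backend role (87 pts), but forcing Bakr→Backend role and reassigning the rest optimally gives only 389 pts — worse by 17.

Bakr receives Data role.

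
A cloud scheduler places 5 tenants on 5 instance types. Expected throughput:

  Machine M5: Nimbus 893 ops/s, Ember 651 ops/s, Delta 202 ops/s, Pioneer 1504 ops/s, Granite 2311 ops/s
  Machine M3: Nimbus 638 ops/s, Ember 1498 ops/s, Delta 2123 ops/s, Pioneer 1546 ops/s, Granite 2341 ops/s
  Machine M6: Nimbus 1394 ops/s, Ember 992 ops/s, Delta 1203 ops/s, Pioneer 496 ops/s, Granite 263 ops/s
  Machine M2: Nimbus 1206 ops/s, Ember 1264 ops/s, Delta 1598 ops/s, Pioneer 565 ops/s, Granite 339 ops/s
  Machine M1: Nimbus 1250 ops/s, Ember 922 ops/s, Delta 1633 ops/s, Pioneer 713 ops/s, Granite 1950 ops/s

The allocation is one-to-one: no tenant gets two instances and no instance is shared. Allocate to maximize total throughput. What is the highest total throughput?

Optimal: Nimbus→Machine M6 (1394 ops/s), Ember→Machine M2 (1264 ops/s), Delta→Machine M3 (2123 ops/s), Pioneer→Machine M5 (1504 ops/s), Granite→Machine M1 (1950 ops/s) — total 1394+1264+2123+1504+1950 = 8235 ops/s.
Column-greedy (each instance in turn goes to its best remaining tenant) gives 7805 ops/s, worse by 430.

Maximum total: 8235 ops/s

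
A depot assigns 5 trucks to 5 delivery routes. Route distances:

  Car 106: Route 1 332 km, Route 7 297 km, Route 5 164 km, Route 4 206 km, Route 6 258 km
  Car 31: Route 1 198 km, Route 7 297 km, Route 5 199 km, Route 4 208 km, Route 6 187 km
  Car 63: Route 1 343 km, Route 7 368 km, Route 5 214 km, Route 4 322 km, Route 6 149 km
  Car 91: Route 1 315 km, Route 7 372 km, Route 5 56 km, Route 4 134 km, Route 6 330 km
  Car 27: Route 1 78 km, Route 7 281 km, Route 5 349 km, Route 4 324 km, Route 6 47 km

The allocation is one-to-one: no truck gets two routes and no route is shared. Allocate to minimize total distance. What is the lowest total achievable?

Min total: 786 km

Optimal: Car 106→Route 4 (206 km), Car 31→Route 7 (297 km), Car 63→Route 6 (149 km), Car 91→Route 5 (56 km), Car 27→Route 1 (78 km) — total 206+297+149+56+78 = 786 km.
Min-entry greedy (repeatedly take the single cheapest remaining cell) gives 875 km, worse by 89.
Next-best assignment: Car 106→Route 7, Car 31→Route 4, Car 63→Route 6, Car 91→Route 5, Car 27→Route 1 = 788 km.
No other one-to-one assignment undercuts 786 km.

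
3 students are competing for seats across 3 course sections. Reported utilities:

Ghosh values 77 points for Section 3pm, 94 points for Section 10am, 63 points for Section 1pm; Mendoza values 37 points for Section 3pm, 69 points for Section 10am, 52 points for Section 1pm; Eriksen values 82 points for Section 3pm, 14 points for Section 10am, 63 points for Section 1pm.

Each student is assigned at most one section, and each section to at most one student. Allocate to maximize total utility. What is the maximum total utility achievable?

Treat this as an assignment problem: match each student to one section.
Optimal: Ghosh→Section 10am (94 points), Mendoza→Section 1pm (52 points), Eriksen→Section 3pm (82 points) — total 94+52+82 = 228 points.

Max total: 228 points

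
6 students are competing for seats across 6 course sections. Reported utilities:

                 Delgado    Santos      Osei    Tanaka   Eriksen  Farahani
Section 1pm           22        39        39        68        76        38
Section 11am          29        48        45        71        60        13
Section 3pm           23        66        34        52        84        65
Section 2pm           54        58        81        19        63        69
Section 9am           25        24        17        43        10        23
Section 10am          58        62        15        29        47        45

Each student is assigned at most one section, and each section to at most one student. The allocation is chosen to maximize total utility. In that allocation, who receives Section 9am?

Delgado receives Section 9am.

Optimal: Delgado→Section 9am (25 points), Santos→Section 10am (62 points), Osei→Section 2pm (81 points), Tanaka→Section 11am (71 points), Eriksen→Section 1pm (76 points), Farahani→Section 3pm (65 points) — total 25+62+81+71+76+65 = 380 points.
Delgado's own top section is Section 10am (58 points), but forcing Delgado→Section 10am and reassigning the rest optimally gives only 375 points — worse by 5.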